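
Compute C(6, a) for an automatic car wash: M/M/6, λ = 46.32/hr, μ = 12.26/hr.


a = λ/μ = 3.7781; ρ = a/6 = 0.6297
P₀ = 0.021405 (from M/M/c formula)
C(c,a) = [a^c/(c!(1−ρ))]·P₀ = [2908.49608/(720·0.3703)]·0.021405
= 10.90864·0.021405 = 0.233503

Final: 0.233503


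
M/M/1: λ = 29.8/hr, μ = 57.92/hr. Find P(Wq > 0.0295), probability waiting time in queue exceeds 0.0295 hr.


ρ = 29.8/57.92 = 0.5145
P(Wq > t) = ρ·e^{−(μ−λ)t} = 0.5145·e^{−0.8295}
= 0.5145·0.436250 = 0.224452

Final: 0.224452


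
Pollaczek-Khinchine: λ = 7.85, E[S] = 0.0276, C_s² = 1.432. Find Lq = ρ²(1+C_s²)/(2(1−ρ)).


ρ = λ·E[S] = 7.85·0.0276 = 0.2167
Lq = ρ²(1+C_s²)/(2(1−ρ)) = 0.04694·(1+1.432)/(2·0.7833)
= 0.04694·2.4320/1.5667 = 0.07287

Final: 0.07287


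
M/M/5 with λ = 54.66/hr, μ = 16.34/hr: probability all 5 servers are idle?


a = λ/μ = 54.66/16.34 = 3.3452; ρ = a/c = 0.6690
Σ_{k=0}^{4} a^k/k! (terms k=0..4) = 1.00000 + 3.34517 + 5.59507 + 6.23881 + 5.21746 = 21.39650
Tail: a^5/(5!(1−ρ)) = 418.87831/(120·0.3310) = 10.54683
P₀ = 1/(21.39650 + 10.54683) = 1/31.94333 = 0.031305

Final: 0.031305


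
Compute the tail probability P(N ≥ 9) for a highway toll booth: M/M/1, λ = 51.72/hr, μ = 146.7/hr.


ρ = 51.72/146.7 = 0.3526
P(N ≥ n) = ρ^n = 0.3526^9 = 0.00008415

Final: 0.00008415


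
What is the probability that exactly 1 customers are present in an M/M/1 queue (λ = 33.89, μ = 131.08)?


ρ = 33.89/131.08 = 0.2585
P_n = (1−ρ)·ρ^n = (1 − 0.2585)·0.2585^1 = 0.7415·0.258544 = 0.191699

Final: 0.191699


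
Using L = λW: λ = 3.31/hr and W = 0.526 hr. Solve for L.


L = λW = 3.31·0.526 = 1.7411

Final: 1.7411


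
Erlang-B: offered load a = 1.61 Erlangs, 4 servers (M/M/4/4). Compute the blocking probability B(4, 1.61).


B(c,a) = (a^c/c!) / Σ_{k=0}^{c} a^k/k!
a^4/4! = 0.279958
Σ terms (k=0..4): 1.00000 + 1.61000 + 1.29605 + 0.69555 + 0.27996 = 4.881554
B = 0.279958/4.881554 = 0.057350

Final: 0.057350


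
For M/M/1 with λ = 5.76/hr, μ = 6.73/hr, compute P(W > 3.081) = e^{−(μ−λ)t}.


W ~ Exponential(μ−λ) for M/M/1.
μ − λ = 6.73 − 5.76 = 0.9700
P(W > t) = e^{−(μ−λ)t} = e^{−2.9886} = 0.050359

Final: 0.050359


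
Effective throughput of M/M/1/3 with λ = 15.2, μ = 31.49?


ρ = 0.4827; P_K = (1−ρ)ρ^3/(1−ρ^4) = 0.061518
λ_eff = λ(1 − P_K) = 15.2·(1 − 0.061518) = 15.2·0.938482 = 14.2649 /hr

Final: 14.2649 /hr


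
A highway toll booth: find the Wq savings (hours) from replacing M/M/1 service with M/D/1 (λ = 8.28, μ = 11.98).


ρ = 8.28/11.98 = 0.6912
Wq(M/M/1) = ρ/(μ−λ) = 0.6912/3.70 = 0.18680 hr
Wq(M/D/1) = ρ/(2(μ−λ)) = 0.09340 hr
Savings = 0.18680 − 0.09340 = 0.09340 hr

Final: 0.09340 hr


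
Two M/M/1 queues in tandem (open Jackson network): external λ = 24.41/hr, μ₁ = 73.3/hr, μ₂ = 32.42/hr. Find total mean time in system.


Each node sees arrival rate λ = 24.41/hr (tandem ⇒ throughput preserved).
W₁ = 1/(μ₁−λ) = 1/(73.3−24.41) = 0.02045 hr
W₂ = 1/(μ₂−λ) = 1/(32.42−24.41) = 0.12484 hr
W_total = W₁ + W₂ = 0.02045 + 0.12484 = 0.14530 hr

Final: 0.14530 hr


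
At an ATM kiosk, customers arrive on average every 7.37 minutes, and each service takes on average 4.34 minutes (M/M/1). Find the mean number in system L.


λ = 60/7.37 = 8.1411 /hr
μ = 60/4.34 = 13.8249 /hr
ρ = λ/μ = 8.1411/13.8249 = 0.5889
L = ρ/(1−ρ) = 0.5889/0.4111 = 1.4323

Final: 1.4323


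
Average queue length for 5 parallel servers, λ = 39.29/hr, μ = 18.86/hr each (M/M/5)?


a = λ/μ = 2.0832; ρ = a/5 = 0.4166
P₀ = 0.123375
Lq = P₀·a^c·ρ / (c!·(1−ρ)²) = 0.123375·39.23753·0.4166/(120·0.34030)
= 0.04939

Final: 0.04939


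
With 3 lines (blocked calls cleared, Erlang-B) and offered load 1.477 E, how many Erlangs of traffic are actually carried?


B(3,1.477) = 0.130828 (Erlang-B)
Carried load = a(1 − B) = 1.477·(1 − 0.130828) = 1.477·0.869172 = 1.2838 E

Final: 1.2838 Erlangs


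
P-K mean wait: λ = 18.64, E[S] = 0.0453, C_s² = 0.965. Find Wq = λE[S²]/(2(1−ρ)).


ρ = λ·E[S] = 18.64·0.0453 = 0.8444
E[S²] = E[S]²(1+C_s²) = 0.0453²·(1+0.965) = 0.004032
Wq = λ·E[S²]/(2(1−ρ)) = 18.64·0.004032/(2·0.1556) = 0.24151 hr

Final: 0.24151 hr


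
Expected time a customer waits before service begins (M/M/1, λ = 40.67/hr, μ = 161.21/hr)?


ρ = 40.67/161.21 = 0.2523
Wq = ρ/(μ−λ) = 0.2523/(161.21 − 40.67) = 0.2523/120.54 = 0.002093 hr

Final: 0.002093 hr


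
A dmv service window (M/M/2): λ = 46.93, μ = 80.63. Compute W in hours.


a = 0.5820; ρ = 0.2910; P₀ = 0.549162
Lq = P₀·a^c·ρ/(c!(1−ρ)²) = 0.05386
Wq = Lq/λ = 0.05386/46.93 = 0.001148 hr
W = Wq + 1/μ = 0.001148 + 0.01240 = 0.01355 hr

Final: 0.01355 hr


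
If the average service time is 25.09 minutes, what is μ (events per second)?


μ = 1/(service time) in consistent units.
1 second = 0.0166667 min, so μ = 0.0166667/25.09 = 0.0006643 per second

Final: 0.0006643 /sec


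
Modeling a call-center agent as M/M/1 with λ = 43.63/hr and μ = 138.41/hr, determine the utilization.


ρ = λ/μ = 43.63/138.41 = 0.3152

Final: 0.3152


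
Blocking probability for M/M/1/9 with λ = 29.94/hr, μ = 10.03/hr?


ρ = λ/μ = 29.94/10.03 = 2.9850
P_K = (1−ρ)ρ^K/(1−ρ^(K+1)) = (-1.9850·18817.319847)/(1 − 56170.543989)
= -37353.224143/-56169.543989 = 0.665008

Final: 0.665008


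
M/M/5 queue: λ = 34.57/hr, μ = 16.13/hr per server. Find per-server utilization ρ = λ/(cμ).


ρ = λ/(cμ) = 34.57/(5·16.13) = 34.57/80.65 = 0.4286

Final: 0.4286


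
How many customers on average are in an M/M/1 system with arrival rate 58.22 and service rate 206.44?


ρ = λ/μ = 58.22/206.44 = 0.2820
L = ρ/(1−ρ) = 0.2820/(1 − 0.2820) = 0.2820/0.7180 = 0.3928

Final: 0.3928


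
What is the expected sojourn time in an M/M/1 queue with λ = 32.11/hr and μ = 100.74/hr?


W = 1/(μ−λ) = 1/(100.74 − 32.11) = 1/68.63 = 0.01457 hr

Final: 0.01457 hr


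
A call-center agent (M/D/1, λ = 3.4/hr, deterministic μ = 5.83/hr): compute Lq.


ρ = 3.4/5.83 = 0.5832
M/D/1: Lq = ρ²/(2(1−ρ)) = 0.3401/(2·0.4168) = 0.40799

Final: 0.40799


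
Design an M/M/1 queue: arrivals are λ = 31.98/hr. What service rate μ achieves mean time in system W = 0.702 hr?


W = 1/(μ−λ) ⇒ μ − λ = 1/W = 1/0.702 = 1.4245
μ = λ + 1/W = 31.98 + 1.4245 = 33.4045 per hr

Final: 33.4045 /hr


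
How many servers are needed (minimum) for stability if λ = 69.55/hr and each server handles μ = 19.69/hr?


Stability requires cμ > λ ⇔ c > λ/μ.
λ/μ = 69.55/19.69 = 3.5322
Minimum integer c = ⌊3.5322⌋ + 1 = 4
Check: 4·19.69 = 78.76 > 69.55, while 3·19.69 = 59.07 ≤ 69.55

Final: 4 servers


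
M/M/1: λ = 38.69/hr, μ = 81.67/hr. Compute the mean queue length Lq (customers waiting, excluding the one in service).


ρ = 38.69/81.67 = 0.4737
Lq = ρ²/(1−ρ) = 0.2244/0.5263 = 0.4265

Final: 0.4265


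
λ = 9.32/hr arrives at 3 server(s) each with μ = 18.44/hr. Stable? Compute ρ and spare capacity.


Total capacity cμ = 3·18.44 = 55.32/hr
ρ = λ/(cμ) = 9.32/55.32 = 0.1685
Stable ⇔ ρ < 1: YES
Spare capacity = cμ − λ = 55.32 − 9.32 = 46.00/hr

Final: ρ = 0.1685; stable; margin = 46.00/hr


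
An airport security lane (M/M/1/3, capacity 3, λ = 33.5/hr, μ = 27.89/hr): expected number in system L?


ρ = 33.5/27.89 = 1.2011
L = ρ[1 − (K+1)ρ^K + Kρ^(K+1)] / [(1−ρ)(1−ρ^(K+1))]
Numerator: 1.2011·(1 − 4·1.732961 + 3·2.081542) = 0.375695
Denominator: (-0.2011)·(-1.081542) = 0.217549
L = 0.375695/0.217549 = 1.7269

Final: 1.7269


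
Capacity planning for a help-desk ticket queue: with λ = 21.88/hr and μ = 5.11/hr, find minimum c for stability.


Stability requires cμ > λ ⇔ c > λ/μ.
λ/μ = 21.88/5.11 = 4.2818
Minimum integer c = ⌊4.2818⌋ + 1 = 5
Check: 5·5.11 = 25.55 > 21.88, while 4·5.11 = 20.44 ≤ 21.88

Final: 5 servers


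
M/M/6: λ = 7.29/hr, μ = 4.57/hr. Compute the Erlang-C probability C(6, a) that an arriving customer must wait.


a = λ/μ = 1.5952; ρ = a/6 = 0.2659
P₀ = 0.202796 (from M/M/c formula)
C(c,a) = [a^c/(c!(1−ρ))]·P₀ = [16.47661/(720·0.7341)]·0.202796
= 0.03117·0.202796 = 0.006321

Final: 0.006321


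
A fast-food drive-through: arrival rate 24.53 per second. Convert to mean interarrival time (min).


Mean interarrival time = 1/λ = 1/24.53 second = 0.04077 second
In minutes: 0.04077 × 0.0166667 = 0.0006794 min

Final: 0.0006794 min


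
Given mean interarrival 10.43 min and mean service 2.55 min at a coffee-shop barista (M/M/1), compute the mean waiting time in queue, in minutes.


λ = 60/10.43 = 5.7526 /hr
μ = 60/2.55 = 23.5294 /hr
ρ = λ/μ = 5.7526/23.5294 = 0.2445
Wq = ρ/(μ−λ) = 0.2445/(23.5294−5.7526) = 0.01375 hr
In minutes: 0.01375·60 = 0.8252 min

Final: 0.8252 min


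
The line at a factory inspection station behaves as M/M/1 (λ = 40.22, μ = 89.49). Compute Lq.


ρ = 40.22/89.49 = 0.4494
Lq = ρ²/(1−ρ) = 0.2020/0.5506 = 0.3669

Final: 0.3669


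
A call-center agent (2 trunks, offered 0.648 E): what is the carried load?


B(2,0.648) = 0.113002 (Erlang-B)
Carried load = a(1 − B) = 0.648·(1 − 0.113002) = 0.648·0.886998 = 0.5748 E

Final: 0.5748 Erlangs


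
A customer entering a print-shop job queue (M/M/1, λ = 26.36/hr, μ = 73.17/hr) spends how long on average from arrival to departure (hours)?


W = 1/(μ−λ) = 1/(73.17 − 26.36) = 1/46.81 = 0.02136 hr

Final: 0.02136 hr


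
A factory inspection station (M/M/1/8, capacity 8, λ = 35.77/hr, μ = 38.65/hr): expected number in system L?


ρ = 35.77/38.65 = 0.9255
L = ρ[1 − (K+1)ρ^K + Kρ^(K+1)] / [(1−ρ)(1−ρ^(K+1))]
Numerator: 0.9255·(1 − 9·0.538215 + 8·0.498110) = 0.130443
Denominator: (0.07451)·(0.501890) = 0.037398
L = 0.130443/0.037398 = 3.4879

Final: 3.4879


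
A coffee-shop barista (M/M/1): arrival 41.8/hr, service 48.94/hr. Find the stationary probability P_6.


ρ = 41.8/48.94 = 0.8541
P_n = (1−ρ)·ρ^n = (1 − 0.8541)·0.8541^6 = 0.1459·0.388216 = 0.056638

Final: 0.056638


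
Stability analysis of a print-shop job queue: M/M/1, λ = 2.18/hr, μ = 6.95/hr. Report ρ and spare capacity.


Total capacity cμ = 1·6.95 = 6.95/hr
ρ = λ/(cμ) = 2.18/6.95 = 0.3137
Stable ⇔ ρ < 1: YES
Spare capacity = cμ − λ = 6.95 − 2.18 = 4.77/hr

Final: ρ = 0.3137; stable; margin = 4.77/hr


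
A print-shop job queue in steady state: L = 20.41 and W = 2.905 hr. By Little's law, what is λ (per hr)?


λ = L/W = 20.41/2.905 = 7.0258 /hr

Final: 7.0258 /hr


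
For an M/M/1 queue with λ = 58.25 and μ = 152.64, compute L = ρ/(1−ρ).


ρ = λ/μ = 58.25/152.64 = 0.3816
L = ρ/(1−ρ) = 0.3816/(1 − 0.3816) = 0.3816/0.6184 = 0.6171

Final: 0.6171


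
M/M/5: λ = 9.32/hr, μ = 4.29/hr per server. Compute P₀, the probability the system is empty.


a = λ/μ = 9.32/4.29 = 2.1725; ρ = a/c = 0.4345
Σ_{k=0}^{4} a^k/k! (terms k=0..4) = 1.00000 + 2.17249 + 2.35987 + 1.70893 + 0.92816 = 8.16945
Tail: a^5/(5!(1−ρ)) = 48.39418/(120·0.5655) = 0.71315
P₀ = 1/(8.16945 + 0.71315) = 1/8.88260 = 0.112580

Final: 0.112580


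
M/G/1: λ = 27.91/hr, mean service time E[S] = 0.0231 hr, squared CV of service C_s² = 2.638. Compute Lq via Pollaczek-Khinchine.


ρ = λ·E[S] = 27.91·0.0231 = 0.6447
Lq = ρ²(1+C_s²)/(2(1−ρ)) = 0.4157·(1+2.638)/(2·0.3553)
= 0.4157·3.6380/0.7106 = 2.12817

Final: 2.12817


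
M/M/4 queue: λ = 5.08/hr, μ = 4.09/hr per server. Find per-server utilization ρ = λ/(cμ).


ρ = λ/(cμ) = 5.08/(4·4.09) = 5.08/16.36 = 0.3105

Final: 0.3105


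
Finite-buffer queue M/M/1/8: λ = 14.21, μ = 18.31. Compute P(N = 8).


ρ = λ/μ = 14.21/18.31 = 0.7761
P_K = (1−ρ)ρ^K/(1−ρ^(K+1)) = (0.2239·0.131597)/(1 − 0.102130)
= 0.029467/0.897870 = 0.032819

Final: 0.032819


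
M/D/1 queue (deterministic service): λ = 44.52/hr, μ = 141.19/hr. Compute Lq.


ρ = 44.52/141.19 = 0.3153
M/D/1: Lq = ρ²/(2(1−ρ)) = 0.09943/(2·0.6847) = 0.07261

Final: 0.07261


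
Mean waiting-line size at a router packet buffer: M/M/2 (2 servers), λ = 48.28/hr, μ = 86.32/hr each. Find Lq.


a = λ/μ = 0.5593; ρ = a/2 = 0.2797
P₀ = 0.562919
Lq = P₀·a^c·ρ / (c!·(1−ρ)²) = 0.562919·0.31283·0.2797/(2·0.51889)
= 0.04745

Final: 0.04745


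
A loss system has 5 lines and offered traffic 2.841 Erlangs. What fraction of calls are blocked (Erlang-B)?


B(c,a) = (a^c/c!) / Σ_{k=0}^{c} a^k/k!
a^5/5! = 1.542322
Σ terms (k=0..5): 1.00000 + 2.84100 + 4.03564 + 3.82175 + 2.71440 + 1.54232 = 15.955113
B = 1.542322/15.955113 = 0.096666

Final: 0.096666


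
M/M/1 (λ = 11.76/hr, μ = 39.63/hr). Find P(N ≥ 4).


ρ = 11.76/39.63 = 0.2967
P(N ≥ n) = ρ^n = 0.2967^4 = 0.007754

Final: 0.007754


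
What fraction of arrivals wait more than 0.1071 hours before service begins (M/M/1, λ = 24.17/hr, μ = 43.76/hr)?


ρ = 24.17/43.76 = 0.5523
P(Wq > t) = ρ·e^{−(μ−λ)t} = 0.5523·e^{−2.0981}
= 0.5523·0.122691 = 0.067766

Final: 0.067766


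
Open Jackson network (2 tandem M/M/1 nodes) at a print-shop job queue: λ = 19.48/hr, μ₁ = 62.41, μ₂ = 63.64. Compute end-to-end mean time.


Each node sees arrival rate λ = 19.48/hr (tandem ⇒ throughput preserved).
W₁ = 1/(μ₁−λ) = 1/(62.41−19.48) = 0.02329 hr
W₂ = 1/(μ₂−λ) = 1/(63.64−19.48) = 0.02264 hr
W_total = W₁ + W₂ = 0.02329 + 0.02264 = 0.04594 hr

Final: 0.04594 hr


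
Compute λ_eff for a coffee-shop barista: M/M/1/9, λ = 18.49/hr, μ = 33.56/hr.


ρ = 0.5510; P_K = (1−ρ)ρ^9/(1−ρ^10) = 0.002106
λ_eff = λ(1 − P_K) = 18.49·(1 − 0.002106) = 18.49·0.997894 = 18.4511 /hr

Final: 18.4511 /hr


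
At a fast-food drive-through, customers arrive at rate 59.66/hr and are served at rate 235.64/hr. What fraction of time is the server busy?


ρ = λ/μ = 59.66/235.64 = 0.2532

Final: 0.2532


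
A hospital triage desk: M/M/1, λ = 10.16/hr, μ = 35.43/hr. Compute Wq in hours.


ρ = 10.16/35.43 = 0.2868
Wq = ρ/(μ−λ) = 0.2868/(35.43 − 10.16) = 0.2868/25.27 = 0.01135 hr

Final: 0.01135 hr


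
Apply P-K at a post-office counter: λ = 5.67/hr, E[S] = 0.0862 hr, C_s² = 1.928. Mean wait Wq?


ρ = λ·E[S] = 5.67·0.0862 = 0.4888
E[S²] = E[S]²(1+C_s²) = 0.0862²·(1+1.928) = 0.021756
Wq = λ·E[S²]/(2(1−ρ)) = 5.67·0.021756/(2·0.5112) = 0.12064 hr

Final: 0.12064 hr


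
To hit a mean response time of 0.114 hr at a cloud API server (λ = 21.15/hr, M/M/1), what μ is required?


W = 1/(μ−λ) ⇒ μ − λ = 1/W = 1/0.114 = 8.7719
μ = λ + 1/W = 21.15 + 8.7719 = 29.9219 per hr

Final: 29.9219 /hr


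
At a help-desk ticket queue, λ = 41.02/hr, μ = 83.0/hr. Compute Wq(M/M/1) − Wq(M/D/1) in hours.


ρ = 41.02/83.0 = 0.4942
Wq(M/M/1) = ρ/(μ−λ) = 0.4942/41.98 = 0.01177 hr
Wq(M/D/1) = ρ/(2(μ−λ)) = 0.005886 hr
Savings = 0.01177 − 0.005886 = 0.005886 hr

Final: 0.005886 hr


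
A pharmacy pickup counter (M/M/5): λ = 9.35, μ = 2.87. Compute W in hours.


a = 3.2578; ρ = 0.6516; P₀ = 0.034724
Lq = P₀·a^c·ρ/(c!(1−ρ)²) = 0.56994
Wq = Lq/λ = 0.56994/9.35 = 0.06096 hr
W = Wq + 1/μ = 0.06096 + 0.34843 = 0.40939 hr

Final: 0.40939 hr


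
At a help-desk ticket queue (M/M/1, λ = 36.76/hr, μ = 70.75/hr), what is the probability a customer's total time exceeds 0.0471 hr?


W ~ Exponential(μ−λ) for M/M/1.
μ − λ = 70.75 − 36.76 = 33.9900
P(W > t) = e^{−(μ−λ)t} = e^{−1.6009} = 0.201709

Final: 0.201709


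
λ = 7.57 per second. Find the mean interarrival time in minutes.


Mean interarrival time = 1/λ = 1/7.57 second = 0.13210 second
In minutes: 0.13210 × 0.0166667 = 0.002202 min

Final: 0.002202 min


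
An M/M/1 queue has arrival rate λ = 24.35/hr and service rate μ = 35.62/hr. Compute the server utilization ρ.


ρ = λ/μ = 24.35/35.62 = 0.6836

Final: 0.6836


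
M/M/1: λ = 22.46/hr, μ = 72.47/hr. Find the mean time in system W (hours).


W = 1/(μ−λ) = 1/(72.47 − 22.46) = 1/50.01 = 0.02000 hr

Final: 0.02000 hr


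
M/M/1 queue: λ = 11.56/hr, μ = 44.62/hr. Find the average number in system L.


ρ = λ/μ = 11.56/44.62 = 0.2591
L = ρ/(1−ρ) = 0.2591/(1 − 0.2591) = 0.2591/0.7409 = 0.3497

Final: 0.3497


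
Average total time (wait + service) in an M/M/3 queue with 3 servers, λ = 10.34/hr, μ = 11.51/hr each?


a = 0.8983; ρ = 0.2994; P₀ = 0.404147
Lq = P₀·a^c·ρ/(c!(1−ρ)²) = 0.02980
Wq = Lq/λ = 0.02980/10.34 = 0.002882 hr
W = Wq + 1/μ = 0.002882 + 0.08688 = 0.08976 hr

Final: 0.08976 hr


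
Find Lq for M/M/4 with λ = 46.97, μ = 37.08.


a = λ/μ = 1.2667; ρ = a/4 = 0.3167
P₀ = 0.280523
Lq = P₀·a^c·ρ / (c!·(1−ρ)²) = 0.280523·2.57468·0.3167/(24·0.46693)
= 0.02041

Final: 0.02041


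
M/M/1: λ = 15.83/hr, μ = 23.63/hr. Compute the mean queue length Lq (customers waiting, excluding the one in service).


ρ = 15.83/23.63 = 0.6699
Lq = ρ²/(1−ρ) = 0.4488/0.3301 = 1.3596

Final: 1.3596


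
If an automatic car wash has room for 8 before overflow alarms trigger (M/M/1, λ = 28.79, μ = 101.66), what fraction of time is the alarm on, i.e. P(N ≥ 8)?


ρ = 28.79/101.66 = 0.2832
P(N ≥ n) = ρ^n = 0.2832^8 = 0.00004137

Final: 0.00004137


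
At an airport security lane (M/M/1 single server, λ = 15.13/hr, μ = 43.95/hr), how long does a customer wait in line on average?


ρ = 15.13/43.95 = 0.3443
Wq = ρ/(μ−λ) = 0.3443/(43.95 − 15.13) = 0.3443/28.82 = 0.01194 hr

Final: 0.01194 hr


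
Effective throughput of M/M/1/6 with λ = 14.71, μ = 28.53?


ρ = 0.5156; P_K = (1−ρ)ρ^6/(1−ρ^7) = 0.009190
λ_eff = λ(1 − P_K) = 14.71·(1 − 0.009190) = 14.71·0.990810 = 14.5748 /hr

Final: 14.5748 /hr


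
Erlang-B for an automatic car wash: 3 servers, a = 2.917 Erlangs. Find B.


B(c,a) = (a^c/c!) / Σ_{k=0}^{c} a^k/k!
a^3/3! = 4.136738
Σ terms (k=0..3): 1.00000 + 2.91700 + 4.25444 + 4.13674 = 12.308183
B = 4.136738/12.308183 = 0.336097

Final: 0.336097


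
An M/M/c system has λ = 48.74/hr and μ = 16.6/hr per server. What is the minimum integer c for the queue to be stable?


Stability requires cμ > λ ⇔ c > λ/μ.
λ/μ = 48.74/16.6 = 2.9361
Minimum integer c = ⌊2.9361⌋ + 1 = 3
Check: 3·16.6 = 49.80 > 48.74, while 2·16.6 = 33.20 ≤ 48.74

Final: 3 servers


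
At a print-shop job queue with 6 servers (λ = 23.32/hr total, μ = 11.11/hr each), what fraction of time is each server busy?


ρ = λ/(cμ) = 23.32/(6·11.11) = 23.32/66.66 = 0.3498

Final: 0.3498


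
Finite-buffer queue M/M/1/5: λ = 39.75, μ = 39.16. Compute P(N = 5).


ρ = λ/μ = 39.75/39.16 = 1.0151
P_K = (1−ρ)ρ^K/(1−ρ^(K+1)) = (-0.01507·1.077636)/(1 − 1.093872)
= -0.016236/-0.093872 = 0.172959

Final: 0.172959


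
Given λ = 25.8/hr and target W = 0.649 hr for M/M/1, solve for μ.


W = 1/(μ−λ) ⇒ μ − λ = 1/W = 1/0.649 = 1.5408
μ = λ + 1/W = 25.8 + 1.5408 = 27.3408 per hr

Final: 27.3408 /hr


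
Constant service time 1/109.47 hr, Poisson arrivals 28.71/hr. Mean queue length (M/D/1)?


ρ = 28.71/109.47 = 0.2623
M/D/1: Lq = ρ²/(2(1−ρ)) = 0.06878/(2·0.7377) = 0.04662

Final: 0.04662


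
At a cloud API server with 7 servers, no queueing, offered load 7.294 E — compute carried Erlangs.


B(7,7.294) = 0.266868 (Erlang-B)
Carried load = a(1 − B) = 7.294·(1 − 0.266868) = 7.294·0.733132 = 5.3475 E

Final: 5.3475 Erlangs


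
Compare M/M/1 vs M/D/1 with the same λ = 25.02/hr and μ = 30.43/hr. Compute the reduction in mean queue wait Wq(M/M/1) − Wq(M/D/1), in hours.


ρ = 25.02/30.43 = 0.8222
Wq(M/M/1) = ρ/(μ−λ) = 0.8222/5.41 = 0.15198 hr
Wq(M/D/1) = ρ/(2(μ−λ)) = 0.07599 hr
Savings = 0.15198 − 0.07599 = 0.07599 hr

Final: 0.07599 hr


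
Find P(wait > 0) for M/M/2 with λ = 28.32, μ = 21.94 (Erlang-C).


a = λ/μ = 1.2908; ρ = a/2 = 0.6454
P₀ = 0.215512 (from M/M/c formula)
C(c,a) = [a^c/(c!(1−ρ))]·P₀ = [1.66615/(2·0.3546)]·0.215512
= 2.34931·0.215512 = 0.506306

Final: 0.506306


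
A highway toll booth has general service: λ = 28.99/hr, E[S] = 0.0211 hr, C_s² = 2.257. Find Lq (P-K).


ρ = λ·E[S] = 28.99·0.0211 = 0.6117
Lq = ρ²(1+C_s²)/(2(1−ρ)) = 0.3742·(1+2.257)/(2·0.3883)
= 0.3742·3.2570/0.7766 = 1.56917

Final: 1.56917


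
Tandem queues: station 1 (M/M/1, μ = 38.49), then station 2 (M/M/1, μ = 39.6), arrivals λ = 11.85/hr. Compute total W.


Each node sees arrival rate λ = 11.85/hr (tandem ⇒ throughput preserved).
W₁ = 1/(μ₁−λ) = 1/(38.49−11.85) = 0.03754 hr
W₂ = 1/(μ₂−λ) = 1/(39.6−11.85) = 0.03604 hr
W_total = W₁ + W₂ = 0.03754 + 0.03604 = 0.07357 hr

Final: 0.07357 hr


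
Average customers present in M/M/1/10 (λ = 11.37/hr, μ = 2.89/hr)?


ρ = 11.37/2.89 = 3.9343
L = ρ[1 − (K+1)ρ^K + Kρ^(K+1)] / [(1−ρ)(1−ρ^(K+1))]
Numerator: 3.9343·(1 − 11·888436.145626 + 10·3495335.285731) = 99066755.925350
Denominator: (-2.9343)·(-3495334.285731) = 10256205.793426
L = 99066755.925350/10256205.793426 = 9.6592

Final: 9.6592


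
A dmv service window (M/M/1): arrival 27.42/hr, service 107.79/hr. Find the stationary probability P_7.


ρ = 27.42/107.79 = 0.2544
P_n = (1−ρ)·ρ^n = (1 − 0.2544)·0.2544^7 = 0.7456·0.00006893 = 0.00005140

Final: 0.00005140


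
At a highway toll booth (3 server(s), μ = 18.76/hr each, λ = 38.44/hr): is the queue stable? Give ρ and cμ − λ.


Total capacity cμ = 3·18.76 = 56.28/hr
ρ = λ/(cμ) = 38.44/56.28 = 0.6830
Stable ⇔ ρ < 1: YES
Spare capacity = cμ − λ = 56.28 − 38.44 = 17.84/hr

Final: ρ = 0.6830; stable; margin = 17.84/hr


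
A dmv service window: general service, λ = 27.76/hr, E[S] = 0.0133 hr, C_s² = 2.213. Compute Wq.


ρ = λ·E[S] = 27.76·0.0133 = 0.3692
E[S²] = E[S]²(1+C_s²) = 0.0133²·(1+2.213) = 0.0005683
Wq = λ·E[S²]/(2(1−ρ)) = 27.76·0.0005683/(2·0.6308) = 0.01251 hr

Final: 0.01251 hr


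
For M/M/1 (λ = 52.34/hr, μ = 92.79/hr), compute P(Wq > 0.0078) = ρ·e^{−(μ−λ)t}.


ρ = 52.34/92.79 = 0.5641
P(Wq > t) = ρ·e^{−(μ−λ)t} = 0.5641·e^{−0.3155}
= 0.5641·0.729417 = 0.411442

Final: 0.411442


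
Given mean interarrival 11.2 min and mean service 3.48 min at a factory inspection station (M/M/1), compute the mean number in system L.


λ = 60/11.2 = 5.3571 /hr
μ = 60/3.48 = 17.2414 /hr
ρ = λ/μ = 5.3571/17.2414 = 0.3107
L = ρ/(1−ρ) = 0.3107/0.6893 = 0.4508

Final: 0.4508


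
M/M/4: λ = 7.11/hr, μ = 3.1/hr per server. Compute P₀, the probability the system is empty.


a = λ/μ = 7.11/3.1 = 2.2935; ρ = a/c = 0.5734
Σ_{k=0}^{3} a^k/k! (terms k=0..3) = 1.00000 + 2.29355 + 2.63018 + 2.01082 = 7.93455
Tail: a^4/(4!(1−ρ)) = 27.67143/(24·0.4266) = 2.70263
P₀ = 1/(7.93455 + 2.70263) = 1/10.63718 = 0.094010

Final: 0.094010


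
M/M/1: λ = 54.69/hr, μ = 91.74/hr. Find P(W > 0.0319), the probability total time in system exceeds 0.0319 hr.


W ~ Exponential(μ−λ) for M/M/1.
μ − λ = 91.74 − 54.69 = 37.0500
P(W > t) = e^{−(μ−λ)t} = e^{−1.1819} = 0.306697

Final: 0.306697


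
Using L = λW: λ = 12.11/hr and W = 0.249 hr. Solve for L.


L = λW = 12.11·0.249 = 3.0154

Final: 3.0154


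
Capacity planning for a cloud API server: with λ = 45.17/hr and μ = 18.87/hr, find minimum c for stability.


Stability requires cμ > λ ⇔ c > λ/μ.
λ/μ = 45.17/18.87 = 2.3937
Minimum integer c = ⌊2.3937⌋ + 1 = 3
Check: 3·18.87 = 56.61 > 45.17, while 2·18.87 = 37.74 ≤ 45.17

Final: 3 servers


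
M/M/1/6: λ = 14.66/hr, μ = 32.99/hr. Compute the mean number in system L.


ρ = 14.66/32.99 = 0.4444
L = ρ[1 − (K+1)ρ^K + Kρ^(K+1)] / [(1−ρ)(1−ρ^(K+1))]
Numerator: 0.4444·(1 − 7·0.007700 + 6·0.003422) = 0.429548
Denominator: (0.5556)·(0.996578) = 0.553722
L = 0.429548/0.553722 = 0.7757

Final: 0.7757


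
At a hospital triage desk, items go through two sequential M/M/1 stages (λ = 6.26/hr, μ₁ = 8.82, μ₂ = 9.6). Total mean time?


Each node sees arrival rate λ = 6.26/hr (tandem ⇒ throughput preserved).
W₁ = 1/(μ₁−λ) = 1/(8.82−6.26) = 0.39062 hr
W₂ = 1/(μ₂−λ) = 1/(9.6−6.26) = 0.29940 hr
W_total = W₁ + W₂ = 0.39062 + 0.29940 = 0.69003 hr

Final: 0.69003 hr


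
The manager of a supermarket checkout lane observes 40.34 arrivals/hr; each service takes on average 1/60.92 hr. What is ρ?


ρ = λ/μ = 40.34/60.92 = 0.6622

Final: 0.6622


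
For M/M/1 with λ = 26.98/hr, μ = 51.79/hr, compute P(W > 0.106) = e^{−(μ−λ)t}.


W ~ Exponential(μ−λ) for M/M/1.
μ − λ = 51.79 − 26.98 = 24.8100
P(W > t) = e^{−(μ−λ)t} = e^{−2.6299} = 0.072089

Final: 0.072089


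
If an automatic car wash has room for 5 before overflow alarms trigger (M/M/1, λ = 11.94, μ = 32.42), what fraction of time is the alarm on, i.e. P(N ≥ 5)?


ρ = 11.94/32.42 = 0.3683
P(N ≥ n) = ρ^n = 0.3683^5 = 0.006776

Final: 0.006776


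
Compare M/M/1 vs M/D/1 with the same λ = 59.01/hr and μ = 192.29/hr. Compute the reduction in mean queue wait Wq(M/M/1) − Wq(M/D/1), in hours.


ρ = 59.01/192.29 = 0.3069
Wq(M/M/1) = ρ/(μ−λ) = 0.3069/133.28 = 0.002303 hr
Wq(M/D/1) = ρ/(2(μ−λ)) = 0.001151 hr
Savings = 0.002303 − 0.001151 = 0.001151 hr

Final: 0.001151 hr


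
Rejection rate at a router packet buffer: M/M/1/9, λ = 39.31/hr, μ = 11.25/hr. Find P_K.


ρ = λ/μ = 39.31/11.25 = 3.4942
P_K = (1−ρ)ρ^K/(1−ρ^(K+1)) = (-2.4942·77652.365913)/(1 − 271334.622581)
= -193682.256668/-271333.622581 = 0.713816

Final: 0.713816


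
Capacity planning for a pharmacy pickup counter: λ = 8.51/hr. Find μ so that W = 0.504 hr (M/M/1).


W = 1/(μ−λ) ⇒ μ − λ = 1/W = 1/0.504 = 1.9841
μ = λ + 1/W = 8.51 + 1.9841 = 10.4941 per hr

Final: 10.4941 /hr


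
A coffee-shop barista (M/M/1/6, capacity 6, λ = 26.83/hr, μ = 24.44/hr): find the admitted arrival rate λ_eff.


ρ = 1.0978; P_K = (1−ρ)ρ^6/(1−ρ^7) = 0.185749
λ_eff = λ(1 − P_K) = 26.83·(1 − 0.185749) = 26.83·0.814251 = 21.8464 /hr

Final: 21.8464 /hr


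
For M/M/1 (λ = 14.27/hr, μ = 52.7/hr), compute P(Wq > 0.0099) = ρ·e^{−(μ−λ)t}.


ρ = 14.27/52.7 = 0.2708
P(Wq > t) = ρ·e^{−(μ−λ)t} = 0.2708·e^{−0.3805}
= 0.2708·0.683549 = 0.185090

Final: 0.185090


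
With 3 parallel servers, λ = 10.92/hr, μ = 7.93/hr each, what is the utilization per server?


ρ = λ/(cμ) = 10.92/(3·7.93) = 10.92/23.79 = 0.4590

Final: 0.4590


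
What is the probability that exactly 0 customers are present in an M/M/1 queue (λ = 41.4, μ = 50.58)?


ρ = 41.4/50.58 = 0.8185
P_n = (1−ρ)·ρ^n = (1 − 0.8185)·0.8185^0 = 0.1815·1.000000 = 0.181495

Final: 0.181495


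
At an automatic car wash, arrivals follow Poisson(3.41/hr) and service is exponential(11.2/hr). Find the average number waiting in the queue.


ρ = 3.41/11.2 = 0.3045
Lq = ρ²/(1−ρ) = 0.09270/0.6955 = 0.1333

Final: 0.1333


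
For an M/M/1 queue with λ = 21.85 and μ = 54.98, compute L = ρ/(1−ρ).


ρ = λ/μ = 21.85/54.98 = 0.3974
L = ρ/(1−ρ) = 0.3974/(1 − 0.3974) = 0.3974/0.6026 = 0.6595

Final: 0.6595


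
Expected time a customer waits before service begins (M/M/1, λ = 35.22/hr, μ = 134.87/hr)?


ρ = 35.22/134.87 = 0.2611
Wq = ρ/(μ−λ) = 0.2611/(134.87 − 35.22) = 0.2611/99.65 = 0.002621 hr

Final: 0.002621 hr


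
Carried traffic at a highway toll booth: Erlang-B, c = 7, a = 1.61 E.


B(7,1.61) = 0.001112 (Erlang-B)
Carried load = a(1 − B) = 1.61·(1 − 0.001112) = 1.61·0.998888 = 1.6082 E

Final: 1.6082 Erlangs


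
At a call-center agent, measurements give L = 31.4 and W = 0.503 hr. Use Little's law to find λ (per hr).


λ = L/W = 31.4/0.503 = 62.4254 /hr

Final: 62.4254 /hr


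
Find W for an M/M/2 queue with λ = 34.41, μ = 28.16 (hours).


a = 1.2219; ρ = 0.6110; P₀ = 0.241486
Lq = P₀·a^c·ρ/(c!(1−ρ)²) = 0.72783
Wq = Lq/λ = 0.72783/34.41 = 0.02115 hr
W = Wq + 1/μ = 0.02115 + 0.03551 = 0.05666 hr

Final: 0.05666 hr


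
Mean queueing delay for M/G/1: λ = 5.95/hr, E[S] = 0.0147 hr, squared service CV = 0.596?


ρ = λ·E[S] = 5.95·0.0147 = 0.08747
E[S²] = E[S]²(1+C_s²) = 0.0147²·(1+0.596) = 0.0003449
Wq = λ·E[S²]/(2(1−ρ)) = 5.95·0.0003449/(2·0.9125) = 0.001124 hr

Final: 0.001124 hr


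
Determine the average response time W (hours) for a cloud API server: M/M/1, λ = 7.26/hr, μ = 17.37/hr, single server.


W = 1/(μ−λ) = 1/(17.37 − 7.26) = 1/10.11 = 0.09891 hr

Final: 0.09891 hr


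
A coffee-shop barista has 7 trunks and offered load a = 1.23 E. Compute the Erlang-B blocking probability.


B(c,a) = (a^c/c!) / Σ_{k=0}^{c} a^k/k!
a^7/7! = 0.0008451
Σ terms (k=0..7): 1.00000 + 1.23000 + 0.75645 + 0.31014 + 0.09537 + 0.02346 + 0.004809 + 0.0008451 = 3.421079
B = 0.0008451/3.421079 = 0.0002470

Final: 0.0002470


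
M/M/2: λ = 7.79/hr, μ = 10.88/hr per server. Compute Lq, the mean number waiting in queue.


a = λ/μ = 0.7160; ρ = a/2 = 0.3580
P₀ = 0.472758
Lq = P₀·a^c·ρ / (c!·(1−ρ)²) = 0.472758·0.51265·0.3580/(2·0.41217)
= 0.10525

Final: 0.10525


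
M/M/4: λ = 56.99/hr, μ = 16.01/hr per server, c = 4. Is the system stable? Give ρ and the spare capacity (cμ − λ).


Total capacity cμ = 4·16.01 = 64.04/hr
ρ = λ/(cμ) = 56.99/64.04 = 0.8899
Stable ⇔ ρ < 1: YES
Spare capacity = cμ − λ = 64.04 − 56.99 = 7.05/hr

Final: ρ = 0.8899; stable; margin = 7.05/hr


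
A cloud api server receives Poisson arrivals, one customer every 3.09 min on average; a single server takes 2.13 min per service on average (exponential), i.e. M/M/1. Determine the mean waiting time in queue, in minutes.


λ = 60/3.09 = 19.4175 /hr
μ = 60/2.13 = 28.1690 /hr
ρ = λ/μ = 19.4175/28.1690 = 0.6893
Wq = ρ/(μ−λ) = 0.6893/(28.1690−19.4175) = 0.07877 hr
In minutes: 0.07877·60 = 4.726 min

Final: 4.726 min


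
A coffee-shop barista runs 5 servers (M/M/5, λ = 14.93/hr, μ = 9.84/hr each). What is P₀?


a = λ/μ = 14.93/9.84 = 1.5173; ρ = a/c = 0.3035
Σ_{k=0}^{4} a^k/k! (terms k=0..4) = 1.00000 + 1.51728 + 1.15106 + 0.58216 + 0.22082 = 4.47133
Tail: a^5/(5!(1−ρ)) = 8.04125/(120·0.6965) = 0.09620
P₀ = 1/(4.47133 + 0.09620) = 1/4.56753 = 0.218937

Final: 0.218937


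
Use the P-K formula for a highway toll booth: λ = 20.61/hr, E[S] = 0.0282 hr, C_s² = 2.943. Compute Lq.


ρ = λ·E[S] = 20.61·0.0282 = 0.5812
Lq = ρ²(1+C_s²)/(2(1−ρ)) = 0.3378·(1+2.943)/(2·0.4188)
= 0.3378·3.9430/0.8376 = 1.59018

Final: 1.59018


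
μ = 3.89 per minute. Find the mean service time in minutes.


Mean service time = 1/μ = 1/3.89 minute = 0.25707 minute
In minutes: 0.25707 × 1 = 0.2571 min

Final: 0.2571 min


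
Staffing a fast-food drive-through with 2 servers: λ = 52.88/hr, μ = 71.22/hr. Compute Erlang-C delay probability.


a = λ/μ = 0.7425; ρ = a/2 = 0.3712
P₀ = 0.458530 (from M/M/c formula)
C(c,a) = [a^c/(c!(1−ρ))]·P₀ = [0.55129/(2·0.6288)]·0.458530
= 0.43840·0.458530 = 0.201018

Final: 0.201018


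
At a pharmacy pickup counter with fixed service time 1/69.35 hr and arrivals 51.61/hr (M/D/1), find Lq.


ρ = 51.61/69.35 = 0.7442
M/D/1: Lq = ρ²/(2(1−ρ)) = 0.5538/(2·0.2558) = 1.08252

Final: 1.08252


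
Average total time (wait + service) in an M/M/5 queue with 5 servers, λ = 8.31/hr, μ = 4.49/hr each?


a = 1.8508; ρ = 0.3702; P₀ = 0.156341
Lq = P₀·a^c·ρ/(c!(1−ρ)²) = 0.02640
Wq = Lq/λ = 0.02640/8.31 = 0.003177 hr
W = Wq + 1/μ = 0.003177 + 0.22272 = 0.22589 hr

Final: 0.22589 hr


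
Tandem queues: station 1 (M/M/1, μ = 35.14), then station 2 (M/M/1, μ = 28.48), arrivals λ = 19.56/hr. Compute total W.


Each node sees arrival rate λ = 19.56/hr (tandem ⇒ throughput preserved).
W₁ = 1/(μ₁−λ) = 1/(35.14−19.56) = 0.06418 hr
W₂ = 1/(μ₂−λ) = 1/(28.48−19.56) = 0.11211 hr
W_total = W₁ + W₂ = 0.06418 + 0.11211 = 0.17629 hr

Final: 0.17629 hr


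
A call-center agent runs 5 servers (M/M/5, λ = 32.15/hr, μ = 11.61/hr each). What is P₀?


a = λ/μ = 32.15/11.61 = 2.7692; ρ = a/c = 0.5538
Σ_{k=0}^{4} a^k/k! (terms k=0..4) = 1.00000 + 2.76916 + 3.83414 + 3.53912 + 2.45010 = 13.59252
Tail: a^5/(5!(1−ρ)) = 162.83351/(120·0.4462) = 3.04134
P₀ = 1/(13.59252 + 3.04134) = 1/16.63386 = 0.060118

Final: 0.060118


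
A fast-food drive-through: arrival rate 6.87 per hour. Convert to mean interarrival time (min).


Mean interarrival time = 1/λ = 1/6.87 hour = 0.14556 hour
In minutes: 0.14556 × 60 = 8.7336 min

Final: 8.7336 min


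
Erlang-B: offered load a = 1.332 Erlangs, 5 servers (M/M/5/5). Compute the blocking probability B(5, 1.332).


B(c,a) = (a^c/c!) / Σ_{k=0}^{c} a^k/k!
a^5/5! = 0.034941
Σ terms (k=0..5): 1.00000 + 1.33200 + 0.88711 + 0.39388 + 0.13116 + 0.03494 = 3.779092
B = 0.034941/3.779092 = 0.009246

Final: 0.009246


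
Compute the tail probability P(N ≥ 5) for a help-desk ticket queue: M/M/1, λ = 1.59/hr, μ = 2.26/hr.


ρ = 1.59/2.26 = 0.7035
P(N ≥ n) = ρ^n = 0.7035^5 = 0.172363

Final: 0.172363


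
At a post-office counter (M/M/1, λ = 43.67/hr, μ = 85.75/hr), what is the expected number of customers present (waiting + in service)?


ρ = λ/μ = 43.67/85.75 = 0.5093
L = ρ/(1−ρ) = 0.5093/(1 − 0.5093) = 0.5093/0.4907 = 1.0378

Final: 1.0378


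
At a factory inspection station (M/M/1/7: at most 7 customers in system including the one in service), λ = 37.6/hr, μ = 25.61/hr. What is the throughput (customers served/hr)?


ρ = 1.4682; P_K = (1−ρ)ρ^7/(1−ρ^8) = 0.334371
λ_eff = λ(1 − P_K) = 37.6·(1 − 0.334371) = 37.6·0.665629 = 25.0276 /hr

Final: 25.0276 /hr


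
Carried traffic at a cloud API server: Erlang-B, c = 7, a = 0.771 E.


B(7,0.771) = 0.00001486 (Erlang-B)
Carried load = a(1 − B) = 0.771·(1 − 0.00001486) = 0.771·0.999985 = 0.7710 E

Final: 0.7710 Erlangs


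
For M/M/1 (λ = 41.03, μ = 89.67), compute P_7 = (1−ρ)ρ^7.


ρ = 41.03/89.67 = 0.4576
P_n = (1−ρ)·ρ^n = (1 − 0.4576)·0.4576^7 = 0.5424·0.004199 = 0.002278

Final: 0.002278


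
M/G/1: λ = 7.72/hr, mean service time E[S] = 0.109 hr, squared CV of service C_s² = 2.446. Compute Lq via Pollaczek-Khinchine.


ρ = λ·E[S] = 7.72·0.109 = 0.8415
Lq = ρ²(1+C_s²)/(2(1−ρ)) = 0.7081·(1+2.446)/(2·0.1585)
= 0.7081·3.4460/0.3170 = 7.69642

Final: 7.69642


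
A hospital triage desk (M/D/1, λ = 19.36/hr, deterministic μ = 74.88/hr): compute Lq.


ρ = 19.36/74.88 = 0.2585
M/D/1: Lq = ρ²/(2(1−ρ)) = 0.06685/(2·0.7415) = 0.04508

Final: 0.04508


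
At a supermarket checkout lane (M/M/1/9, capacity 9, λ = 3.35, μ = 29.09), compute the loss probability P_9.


ρ = λ/μ = 3.35/29.09 = 0.1152
P_K = (1−ρ)ρ^K/(1−ρ^(K+1)) = (0.8848·0.000000003562)/(1 − 4.102e-10)
= 0.000000003152/1.000000 = 0.000000003152

Final: 0.000000003152


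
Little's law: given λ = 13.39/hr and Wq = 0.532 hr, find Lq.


Lq = λWq = 13.39·0.532 = 7.1235

Final: 7.1235


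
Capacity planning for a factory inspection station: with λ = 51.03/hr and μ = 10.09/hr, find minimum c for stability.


Stability requires cμ > λ ⇔ c > λ/μ.
λ/μ = 51.03/10.09 = 5.0575
Minimum integer c = ⌊5.0575⌋ + 1 = 6
Check: 6·10.09 = 60.54 > 51.03, while 5·10.09 = 50.45 ≤ 51.03

Final: 6 servers


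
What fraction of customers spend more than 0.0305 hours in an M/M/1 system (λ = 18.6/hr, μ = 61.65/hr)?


W ~ Exponential(μ−λ) for M/M/1.
μ − λ = 61.65 − 18.6 = 43.0500
P(W > t) = e^{−(μ−λ)t} = e^{−1.3130} = 0.269005

Final: 0.269005


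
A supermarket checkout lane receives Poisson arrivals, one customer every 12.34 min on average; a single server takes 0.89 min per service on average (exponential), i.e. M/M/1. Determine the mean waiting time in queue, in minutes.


λ = 60/12.34 = 4.8622 /hr
μ = 60/0.89 = 67.4157 /hr
ρ = λ/μ = 4.8622/67.4157 = 0.07212
Wq = ρ/(μ−λ) = 0.07212/(67.4157−4.8622) = 0.001153 hr
In minutes: 0.001153·60 = 0.06918 min

Final: 0.06918 min


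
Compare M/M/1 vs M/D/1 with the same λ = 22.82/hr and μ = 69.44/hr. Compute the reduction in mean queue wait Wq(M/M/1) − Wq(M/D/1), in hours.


ρ = 22.82/69.44 = 0.3286
Wq(M/M/1) = ρ/(μ−λ) = 0.3286/46.62 = 0.007049 hr
Wq(M/D/1) = ρ/(2(μ−λ)) = 0.003525 hr
Savings = 0.007049 − 0.003525 = 0.003525 hr

Final: 0.003525 hr


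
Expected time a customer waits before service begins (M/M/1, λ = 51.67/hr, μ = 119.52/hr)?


ρ = 51.67/119.52 = 0.4323
Wq = ρ/(μ−λ) = 0.4323/(119.52 − 51.67) = 0.4323/67.85 = 0.006372 hr

Final: 0.006372 hr


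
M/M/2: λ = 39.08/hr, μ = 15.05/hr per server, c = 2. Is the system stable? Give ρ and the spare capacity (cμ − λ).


Total capacity cμ = 2·15.05 = 30.10/hr
ρ = λ/(cμ) = 39.08/30.10 = 1.2983
Stable ⇔ ρ < 1: NO
Spare capacity = cμ − λ = 30.10 − 39.08 = -8.98/hr

Final: ρ = 1.2983; unstable; margin = -8.98/hr


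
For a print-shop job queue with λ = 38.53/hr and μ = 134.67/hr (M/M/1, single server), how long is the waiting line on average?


ρ = 38.53/134.67 = 0.2861
Lq = ρ²/(1−ρ) = 0.08186/0.7139 = 0.1147

Final: 0.1147


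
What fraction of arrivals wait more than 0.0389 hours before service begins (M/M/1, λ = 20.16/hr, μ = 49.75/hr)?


ρ = 20.16/49.75 = 0.4052
P(Wq > t) = ρ·e^{−(μ−λ)t} = 0.4052·e^{−1.1511}
= 0.4052·0.316304 = 0.128175

Final: 0.128175


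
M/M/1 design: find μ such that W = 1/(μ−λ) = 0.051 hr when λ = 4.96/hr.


W = 1/(μ−λ) ⇒ μ − λ = 1/W = 1/0.051 = 19.6078
μ = λ + 1/W = 4.96 + 19.6078 = 24.5678 per hr

Final: 24.5678 /hr


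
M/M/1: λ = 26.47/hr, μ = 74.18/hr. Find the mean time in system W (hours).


W = 1/(μ−λ) = 1/(74.18 − 26.47) = 1/47.71 = 0.02096 hr

Final: 0.02096 hr


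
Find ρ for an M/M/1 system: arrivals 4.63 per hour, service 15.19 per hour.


ρ = λ/μ = 4.63/15.19 = 0.3048

Final: 0.3048


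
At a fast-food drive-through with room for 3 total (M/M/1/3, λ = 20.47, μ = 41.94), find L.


ρ = 20.47/41.94 = 0.4881
L = ρ[1 − (K+1)ρ^K + Kρ^(K+1)] / [(1−ρ)(1−ρ^(K+1))]
Numerator: 0.4881·(1 − 4·0.116270 + 3·0.056749) = 0.344176
Denominator: (0.5119)·(0.943251) = 0.482871
L = 0.344176/0.482871 = 0.7128

Final: 0.7128


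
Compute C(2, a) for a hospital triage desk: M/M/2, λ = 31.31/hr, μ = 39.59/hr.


a = λ/μ = 0.7909; ρ = a/2 = 0.3954
P₀ = 0.433252 (from M/M/c formula)
C(c,a) = [a^c/(c!(1−ρ))]·P₀ = [0.62545/(2·0.6046)]·0.433252
= 0.51727·0.433252 = 0.224108

Final: 0.224108


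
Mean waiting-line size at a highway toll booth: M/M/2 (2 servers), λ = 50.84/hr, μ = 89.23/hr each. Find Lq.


a = λ/μ = 0.5698; ρ = a/2 = 0.2849
P₀ = 0.556563
Lq = P₀·a^c·ρ / (c!·(1−ρ)²) = 0.556563·0.32463·0.2849/(2·0.51139)
= 0.05032

Final: 0.05032


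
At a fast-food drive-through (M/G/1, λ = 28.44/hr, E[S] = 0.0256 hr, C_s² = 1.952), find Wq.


ρ = λ·E[S] = 28.44·0.0256 = 0.7281
E[S²] = E[S]²(1+C_s²) = 0.0256²·(1+1.952) = 0.001935
Wq = λ·E[S²]/(2(1−ρ)) = 28.44·0.001935/(2·0.2719) = 0.10116 hr

Final: 0.10116 hr


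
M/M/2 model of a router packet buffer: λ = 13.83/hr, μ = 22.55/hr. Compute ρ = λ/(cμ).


ρ = λ/(cμ) = 13.83/(2·22.55) = 13.83/45.10 = 0.3067

Final: 0.3067


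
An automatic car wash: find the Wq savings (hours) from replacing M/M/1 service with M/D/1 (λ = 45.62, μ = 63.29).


ρ = 45.62/63.29 = 0.7208
Wq(M/M/1) = ρ/(μ−λ) = 0.7208/17.67 = 0.04079 hr
Wq(M/D/1) = ρ/(2(μ−λ)) = 0.02040 hr
Savings = 0.04079 − 0.02040 = 0.02040 hr

Final: 0.02040 hr
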